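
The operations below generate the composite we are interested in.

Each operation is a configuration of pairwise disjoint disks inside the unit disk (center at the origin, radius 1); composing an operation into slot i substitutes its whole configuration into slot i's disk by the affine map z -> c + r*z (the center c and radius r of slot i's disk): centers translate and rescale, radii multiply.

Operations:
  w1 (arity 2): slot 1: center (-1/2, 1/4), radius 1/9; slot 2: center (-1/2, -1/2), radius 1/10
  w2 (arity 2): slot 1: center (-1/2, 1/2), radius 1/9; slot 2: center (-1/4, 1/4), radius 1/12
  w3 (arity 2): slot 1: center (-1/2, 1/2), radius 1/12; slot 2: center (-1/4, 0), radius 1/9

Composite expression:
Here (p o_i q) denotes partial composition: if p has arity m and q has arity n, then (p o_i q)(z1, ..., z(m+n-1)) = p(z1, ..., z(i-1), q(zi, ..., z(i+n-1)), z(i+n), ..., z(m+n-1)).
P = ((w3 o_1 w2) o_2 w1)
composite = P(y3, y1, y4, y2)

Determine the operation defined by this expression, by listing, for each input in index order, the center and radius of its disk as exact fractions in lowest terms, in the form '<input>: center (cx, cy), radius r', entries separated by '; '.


y1: center (-151/288, 301/576), radius 1/1296; y2: center (-1/4, 0), radius 1/9; y3: center (-13/24, 13/24), radius 1/108; y4: center (-151/288, 149/288), radius 1/1440

Each y-disk chains the slot maps above it in w3; radii multiply.
tracing y3 down its 2-map path: center (-13/24, 13/24), radius 1/108
tracing y1 down its 3-map path: center (-151/288, 301/576), radius 1/1296
tracing y4 down its 3-map path: center (-151/288, 149/288), radius 1/1440
tracing y2 down its 1-map path: center (-1/4, 0), radius 1/9


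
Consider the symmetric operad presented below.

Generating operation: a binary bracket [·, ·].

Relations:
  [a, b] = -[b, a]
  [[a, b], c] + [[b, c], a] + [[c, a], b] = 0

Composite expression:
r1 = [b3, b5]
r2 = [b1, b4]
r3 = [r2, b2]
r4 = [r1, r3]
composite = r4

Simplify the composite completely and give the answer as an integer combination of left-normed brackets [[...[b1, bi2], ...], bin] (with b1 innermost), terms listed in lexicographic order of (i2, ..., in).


-[[[[b1, b4], b2], b3], b5] + [[[[b1, b4], b2], b5], b3]

Left-normed coefficients sit on the b1-initial expansion words.
Composite bracket: [[b3, b5], [[b1, b4], b2]]
The bracket unfolds into 16 signed words via [a, b] = ab - ba (2^4 = 16).
Coefficients come from the b1-initial words:
  from b1b4b2b3b5, sign -1: term -[[[[b1, b4], b2], b3], b5]
  from b1b4b2b5b3, sign +1: term +[[[[b1, b4], b2], b5], b3]


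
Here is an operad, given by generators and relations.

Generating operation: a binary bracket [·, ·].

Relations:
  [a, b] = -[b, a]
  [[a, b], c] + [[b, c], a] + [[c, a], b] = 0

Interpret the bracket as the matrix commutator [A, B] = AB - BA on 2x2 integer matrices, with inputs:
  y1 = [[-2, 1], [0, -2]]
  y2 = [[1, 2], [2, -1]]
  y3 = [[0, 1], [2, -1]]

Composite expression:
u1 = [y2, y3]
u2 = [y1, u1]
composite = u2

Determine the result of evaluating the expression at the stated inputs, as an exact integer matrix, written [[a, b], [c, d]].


[[-2, -4], [0, 2]]

[y2, y3] = [[2, 0], [-2, -2]]
[y1, [y2, y3]] = [[-2, -4], [0, 2]]


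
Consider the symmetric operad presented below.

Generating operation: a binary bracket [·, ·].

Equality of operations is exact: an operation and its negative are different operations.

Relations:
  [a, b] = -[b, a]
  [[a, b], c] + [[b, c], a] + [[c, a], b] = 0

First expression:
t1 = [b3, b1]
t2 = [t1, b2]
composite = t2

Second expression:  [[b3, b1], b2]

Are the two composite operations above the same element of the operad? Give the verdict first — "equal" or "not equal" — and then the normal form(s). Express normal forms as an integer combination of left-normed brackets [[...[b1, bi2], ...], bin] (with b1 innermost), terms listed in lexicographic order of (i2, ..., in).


In normal form, the first expression is -[[b1, b3], b2]
In normal form, the second expression is -[[b1, b3], b2]
Both agree, so they are equal.

equal — both sides give -[[b1, b3], b2]


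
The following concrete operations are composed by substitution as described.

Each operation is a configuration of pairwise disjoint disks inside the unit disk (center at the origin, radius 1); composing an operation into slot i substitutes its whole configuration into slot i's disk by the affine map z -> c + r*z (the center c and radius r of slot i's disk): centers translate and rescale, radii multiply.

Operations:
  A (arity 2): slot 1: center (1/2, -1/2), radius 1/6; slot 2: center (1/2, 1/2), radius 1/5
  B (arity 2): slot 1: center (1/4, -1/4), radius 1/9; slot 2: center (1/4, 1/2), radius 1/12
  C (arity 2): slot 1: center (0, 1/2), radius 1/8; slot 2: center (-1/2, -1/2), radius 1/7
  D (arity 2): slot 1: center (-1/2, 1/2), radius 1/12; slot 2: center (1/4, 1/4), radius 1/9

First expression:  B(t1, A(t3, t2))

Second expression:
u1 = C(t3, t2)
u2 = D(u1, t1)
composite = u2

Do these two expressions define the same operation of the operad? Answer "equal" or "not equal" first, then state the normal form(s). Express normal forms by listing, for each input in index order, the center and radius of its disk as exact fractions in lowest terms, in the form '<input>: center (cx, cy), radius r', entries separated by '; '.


The first composite normalizes to t1: center (1/4, -1/4), radius 1/9; t2: center (7/24, 13/24), radius 1/60; t3: center (7/24, 11/24), radius 1/72
The second composite normalizes to t1: center (1/4, 1/4), radius 1/9; t2: center (-13/24, 11/24), radius 1/84; t3: center (-1/2, 13/24), radius 1/96
No match — not equal.

not equal; the first gives t1: center (1/4, -1/4), radius 1/9; t2: center (7/24, 13/24), radius 1/60; t3: center (7/24, 11/24), radius 1/72 and the second t1: center (1/4, 1/4), radius 1/9; t2: center (-13/24, 11/24), radius 1/84; t3: center (-1/2, 13/24), radius 1/96


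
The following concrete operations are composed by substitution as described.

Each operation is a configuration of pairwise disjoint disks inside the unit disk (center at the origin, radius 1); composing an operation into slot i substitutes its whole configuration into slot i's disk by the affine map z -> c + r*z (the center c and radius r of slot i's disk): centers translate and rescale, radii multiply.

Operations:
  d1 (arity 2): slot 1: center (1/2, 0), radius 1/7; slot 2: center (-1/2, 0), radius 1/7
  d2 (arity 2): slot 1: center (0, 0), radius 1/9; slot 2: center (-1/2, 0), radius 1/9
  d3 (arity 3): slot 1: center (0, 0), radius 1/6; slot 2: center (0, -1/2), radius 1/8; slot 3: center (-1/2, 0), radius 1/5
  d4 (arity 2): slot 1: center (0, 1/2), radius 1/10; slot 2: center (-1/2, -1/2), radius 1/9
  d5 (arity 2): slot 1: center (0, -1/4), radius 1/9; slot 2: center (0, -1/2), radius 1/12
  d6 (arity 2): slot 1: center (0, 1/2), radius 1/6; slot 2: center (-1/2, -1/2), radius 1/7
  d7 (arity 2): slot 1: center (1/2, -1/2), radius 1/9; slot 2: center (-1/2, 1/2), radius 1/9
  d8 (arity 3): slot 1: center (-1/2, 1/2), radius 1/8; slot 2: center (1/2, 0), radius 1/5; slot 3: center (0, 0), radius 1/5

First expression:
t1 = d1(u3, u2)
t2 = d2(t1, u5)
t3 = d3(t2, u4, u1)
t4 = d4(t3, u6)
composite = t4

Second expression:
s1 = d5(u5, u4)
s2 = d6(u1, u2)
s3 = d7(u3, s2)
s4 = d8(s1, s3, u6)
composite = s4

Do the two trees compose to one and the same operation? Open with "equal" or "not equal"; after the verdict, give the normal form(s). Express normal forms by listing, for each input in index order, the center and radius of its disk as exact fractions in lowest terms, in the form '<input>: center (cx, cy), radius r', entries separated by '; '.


not equal; the first gives u1: center (-1/20, 1/2), radius 1/50; u2: center (-1/1080, 1/2), radius 1/3780; u3: center (1/1080, 1/2), radius 1/3780; u4: center (0, 9/20), radius 1/80; u5: center (-1/120, 1/2), radius 1/540; u6: center (-1/2, -1/2), radius 1/9 and the second u1: center (2/5, 1/9), radius 1/270; u2: center (7/18, 4/45), radius 1/315; u3: center (3/5, -1/10), radius 1/45; u4: center (-1/2, 7/16), radius 1/96; u5: center (-1/2, 15/32), radius 1/72; u6: center (0, 0), radius 1/5

In normal form, the first expression is u1: center (-1/20, 1/2), radius 1/50; u2: center (-1/1080, 1/2), radius 1/3780; u3: center (1/1080, 1/2), radius 1/3780; u4: center (0, 9/20), radius 1/80; u5: center (-1/120, 1/2), radius 1/540; u6: center (-1/2, -1/2), radius 1/9
In normal form, the second expression is u1: center (2/5, 1/9), radius 1/270; u2: center (7/18, 4/45), radius 1/315; u3: center (3/5, -1/10), radius 1/45; u4: center (-1/2, 7/16), radius 1/96; u5: center (-1/2, 15/32), radius 1/72; u6: center (0, 0), radius 1/5
The forms do not match — not equal.


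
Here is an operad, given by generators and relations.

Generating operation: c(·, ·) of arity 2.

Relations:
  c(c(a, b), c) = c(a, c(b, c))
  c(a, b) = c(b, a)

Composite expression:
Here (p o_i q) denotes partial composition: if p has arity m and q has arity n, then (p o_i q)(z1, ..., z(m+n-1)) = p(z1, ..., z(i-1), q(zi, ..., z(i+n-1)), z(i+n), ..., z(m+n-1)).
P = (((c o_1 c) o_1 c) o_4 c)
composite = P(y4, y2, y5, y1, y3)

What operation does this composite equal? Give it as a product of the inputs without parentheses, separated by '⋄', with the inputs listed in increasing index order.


Reordering under c is free, so list the y-inputs canonically.
c(y4, y2) unparenthesizes to y4 ⋄ y2
c(c(y4, y2), y5) unparenthesizes to y4 ⋄ y2 ⋄ y5
c(y1, y3) unparenthesizes to y1 ⋄ y3
c(c(c(y4, y2), y5), c(y1, y3)) unparenthesizes to y4 ⋄ y2 ⋄ y5 ⋄ y1 ⋄ y3
commutativity sorts the factors: y1 ⋄ y2 ⋄ y3 ⋄ y4 ⋄ y5

y1 ⋄ y2 ⋄ y3 ⋄ y4 ⋄ y5


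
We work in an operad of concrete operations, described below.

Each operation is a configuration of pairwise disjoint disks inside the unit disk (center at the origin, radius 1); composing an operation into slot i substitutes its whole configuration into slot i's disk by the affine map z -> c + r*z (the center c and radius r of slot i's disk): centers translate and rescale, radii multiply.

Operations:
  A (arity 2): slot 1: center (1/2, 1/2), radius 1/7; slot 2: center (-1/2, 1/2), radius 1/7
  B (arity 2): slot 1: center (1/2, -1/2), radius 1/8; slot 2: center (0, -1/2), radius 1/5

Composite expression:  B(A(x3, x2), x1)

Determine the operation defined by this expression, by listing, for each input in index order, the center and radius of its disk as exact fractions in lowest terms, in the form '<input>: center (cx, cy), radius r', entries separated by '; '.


x1: center (0, -1/2), radius 1/5; x2: center (7/16, -7/16), radius 1/56; x3: center (9/16, -7/16), radius 1/56

Only the slot chain above each x matters under B; compose those maps.
tracing x3 down its 2-map path: center (9/16, -7/16), radius 1/56
tracing x2 down its 2-map path: center (7/16, -7/16), radius 1/56
tracing x1 down its 1-map path: center (0, -1/2), radius 1/5


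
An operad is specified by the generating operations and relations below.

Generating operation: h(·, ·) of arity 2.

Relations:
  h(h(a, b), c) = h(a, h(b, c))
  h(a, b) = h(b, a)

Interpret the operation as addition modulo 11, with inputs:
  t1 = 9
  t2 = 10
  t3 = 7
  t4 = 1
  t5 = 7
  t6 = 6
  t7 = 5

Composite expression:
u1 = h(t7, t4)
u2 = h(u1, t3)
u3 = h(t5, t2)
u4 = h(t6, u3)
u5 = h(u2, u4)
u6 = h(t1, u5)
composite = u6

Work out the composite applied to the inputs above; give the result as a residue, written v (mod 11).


1 (mod 11)

h(t7, t4) = 6
h(h(t7, t4), t3) = 2
h(t5, t2) = 6
h(t6, h(t5, t2)) = 1
h(h(h(t7, t4), t3), h(t6, h(t5, t2))) = 3
h(t1, h(h(h(t7, t4), t3), h(t6, h(t5, t2)))) = 1


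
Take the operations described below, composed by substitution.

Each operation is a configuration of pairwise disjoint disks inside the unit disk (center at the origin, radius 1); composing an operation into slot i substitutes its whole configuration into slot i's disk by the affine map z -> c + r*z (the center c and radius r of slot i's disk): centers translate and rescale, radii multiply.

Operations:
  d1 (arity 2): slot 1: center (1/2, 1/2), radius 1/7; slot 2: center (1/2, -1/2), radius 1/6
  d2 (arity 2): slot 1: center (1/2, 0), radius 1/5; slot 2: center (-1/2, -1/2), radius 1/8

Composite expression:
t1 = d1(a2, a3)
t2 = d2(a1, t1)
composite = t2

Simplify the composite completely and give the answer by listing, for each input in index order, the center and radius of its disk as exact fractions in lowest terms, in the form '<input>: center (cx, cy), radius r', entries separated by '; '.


a1: center (1/2, 0), radius 1/5; a2: center (-7/16, -7/16), radius 1/56; a3: center (-7/16, -9/16), radius 1/48

Follow each a-input down from d2: c' goes to c + r*c', radius to r*r'.
for a1, the 1-step affine chain lands on center (1/2, 0), radius 1/5
for a2, the 2-step affine chain lands on center (-7/16, -7/16), radius 1/56
for a3, the 2-step affine chain lands on center (-7/16, -9/16), radius 1/48


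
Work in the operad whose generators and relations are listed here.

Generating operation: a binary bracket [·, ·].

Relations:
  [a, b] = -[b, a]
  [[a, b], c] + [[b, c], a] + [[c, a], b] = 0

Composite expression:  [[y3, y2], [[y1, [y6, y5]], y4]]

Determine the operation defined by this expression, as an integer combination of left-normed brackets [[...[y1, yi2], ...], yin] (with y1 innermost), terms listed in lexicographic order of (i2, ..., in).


Expand each bracket as ab - ba; the y1-initial words give the coefficients.
Composite bracket: [[y3, y2], [[y1, [y6, y5]], y4]]
Each bracket splits as ab - ba, giving 32 signed words (2^5 = 32).
Collect the words opening with y1:
  y1y5y6y4y2y3 (sign -1) contributes -[[[[[y1, y5], y6], y4], y2], y3]
  y1y5y6y4y3y2 (sign +1) contributes +[[[[[y1, y5], y6], y4], y3], y2]
  y1y6y5y4y2y3 (sign +1) contributes +[[[[[y1, y6], y5], y4], y2], y3]
  y1y6y5y4y3y2 (sign -1) contributes -[[[[[y1, y6], y5], y4], y3], y2]

-[[[[[y1, y5], y6], y4], y2], y3] + [[[[[y1, y5], y6], y4], y3], y2] + [[[[[y1, y6], y5], y4], y2], y3] - [[[[[y1, y6], y5], y4], y3], y2]


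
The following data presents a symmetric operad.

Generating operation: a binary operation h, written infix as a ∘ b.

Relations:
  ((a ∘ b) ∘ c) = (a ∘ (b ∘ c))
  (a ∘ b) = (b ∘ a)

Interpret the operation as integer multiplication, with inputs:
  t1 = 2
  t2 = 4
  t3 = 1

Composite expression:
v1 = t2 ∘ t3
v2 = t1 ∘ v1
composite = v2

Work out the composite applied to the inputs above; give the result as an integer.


(t2 ∘ t3) = 4
(t1 ∘ (t2 ∘ t3)) = 8

8


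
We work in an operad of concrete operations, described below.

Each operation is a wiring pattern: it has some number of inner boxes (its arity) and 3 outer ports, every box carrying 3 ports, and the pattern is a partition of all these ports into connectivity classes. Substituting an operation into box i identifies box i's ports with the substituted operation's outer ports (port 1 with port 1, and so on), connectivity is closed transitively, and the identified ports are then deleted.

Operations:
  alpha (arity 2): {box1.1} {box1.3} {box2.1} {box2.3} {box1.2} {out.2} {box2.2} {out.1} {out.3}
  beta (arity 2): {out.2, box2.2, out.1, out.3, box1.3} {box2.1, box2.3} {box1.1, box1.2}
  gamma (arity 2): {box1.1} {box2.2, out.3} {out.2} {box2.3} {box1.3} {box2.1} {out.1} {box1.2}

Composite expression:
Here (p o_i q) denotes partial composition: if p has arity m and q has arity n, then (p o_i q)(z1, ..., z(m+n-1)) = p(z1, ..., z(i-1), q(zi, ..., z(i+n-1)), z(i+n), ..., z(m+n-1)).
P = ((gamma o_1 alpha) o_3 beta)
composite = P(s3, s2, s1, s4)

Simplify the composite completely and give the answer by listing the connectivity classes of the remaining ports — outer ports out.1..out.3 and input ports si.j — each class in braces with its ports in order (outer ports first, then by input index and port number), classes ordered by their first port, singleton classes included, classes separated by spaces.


{out.1} {out.2} {out.3, s1.3, s4.2} {s1.1, s1.2} {s2.1} {s2.2} {s2.3} {s3.1} {s3.2} {s3.3} {s4.1, s4.3}

Reachability decides: close wires over gamma-identified ports.
alpha over (s3, s2) gives {out.1} {out.2} {out.3} {s2.1} {s2.2} {s2.3} {s3.1} {s3.2} {s3.3}, out.j being that stage's outer ports
beta over (s1, s4) gives {out.1, out.2, out.3, s1.3, s4.2} {s1.1, s1.2} {s4.1, s4.3}, out.j being that stage's outer ports
gamma over (s3, s2, s1, s4) gives {out.1} {out.2} {out.3, s1.3, s4.2} {s1.1, s1.2} {s2.1} {s2.2} {s2.3} {s3.1} {s3.2} {s3.3} {s4.1, s4.3}, out.j being that stage's outer ports


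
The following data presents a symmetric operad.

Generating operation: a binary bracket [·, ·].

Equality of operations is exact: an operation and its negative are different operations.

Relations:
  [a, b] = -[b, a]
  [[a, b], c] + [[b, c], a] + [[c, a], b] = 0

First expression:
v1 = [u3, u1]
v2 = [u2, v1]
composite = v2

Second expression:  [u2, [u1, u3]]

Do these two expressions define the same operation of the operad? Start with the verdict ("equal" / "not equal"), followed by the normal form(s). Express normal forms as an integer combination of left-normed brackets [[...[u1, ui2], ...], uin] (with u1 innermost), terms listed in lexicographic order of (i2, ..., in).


Normal form of the first expression: [[u1, u3], u2]
Normal form of the second expression: -[[u1, u3], u2]
Distinct normal forms: not equal.

not equal — first [[u1, u3], u2], second -[[u1, u3], u2]


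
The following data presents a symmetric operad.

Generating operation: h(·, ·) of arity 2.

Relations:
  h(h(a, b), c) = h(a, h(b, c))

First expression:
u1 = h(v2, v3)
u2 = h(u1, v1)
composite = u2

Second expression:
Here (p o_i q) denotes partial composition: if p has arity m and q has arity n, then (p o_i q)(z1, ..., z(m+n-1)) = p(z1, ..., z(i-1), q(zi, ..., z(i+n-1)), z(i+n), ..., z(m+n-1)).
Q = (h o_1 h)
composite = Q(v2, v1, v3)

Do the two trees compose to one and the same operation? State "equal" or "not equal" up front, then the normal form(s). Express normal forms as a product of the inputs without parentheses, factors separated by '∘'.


The first composite normalizes to v2 ∘ v3 ∘ v1
The second composite normalizes to v2 ∘ v1 ∘ v3
Different reductions; not equal.

not equal; first: v2 ∘ v3 ∘ v1; second: v2 ∘ v1 ∘ v3


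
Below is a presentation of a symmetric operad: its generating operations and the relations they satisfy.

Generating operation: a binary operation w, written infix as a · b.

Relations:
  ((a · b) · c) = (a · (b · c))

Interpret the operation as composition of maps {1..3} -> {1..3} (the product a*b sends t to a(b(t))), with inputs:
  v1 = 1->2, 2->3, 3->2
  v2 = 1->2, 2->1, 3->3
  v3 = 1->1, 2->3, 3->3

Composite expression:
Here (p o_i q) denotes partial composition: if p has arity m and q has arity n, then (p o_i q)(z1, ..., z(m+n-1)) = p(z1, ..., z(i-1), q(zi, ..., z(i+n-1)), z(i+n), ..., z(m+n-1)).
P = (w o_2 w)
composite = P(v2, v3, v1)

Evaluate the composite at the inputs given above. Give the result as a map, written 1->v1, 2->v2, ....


1->3, 2->3, 3->3

(v3 · v1) = 1->3, 2->3, 3->3
(v2 · (v3 · v1)) = 1->3, 2->3, 3->3


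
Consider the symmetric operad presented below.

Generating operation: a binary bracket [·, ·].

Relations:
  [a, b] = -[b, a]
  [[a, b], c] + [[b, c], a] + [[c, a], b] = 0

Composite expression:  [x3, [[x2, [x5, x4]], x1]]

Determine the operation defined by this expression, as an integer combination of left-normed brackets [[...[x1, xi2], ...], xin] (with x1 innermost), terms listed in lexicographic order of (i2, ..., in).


-[[[[x1, x2], x4], x5], x3] + [[[[x1, x2], x5], x4], x3] + [[[[x1, x4], x5], x2], x3] - [[[[x1, x5], x4], x2], x3]

Antisymmetry and Jacobi reduce to x1-anchored left-normed brackets.
Composite bracket: [x3, [[x2, [x5, x4]], x1]]
The bracket unfolds into 16 signed words via [a, b] = ab - ba (2^4 = 16).
Keep just the words that open with x1:
  sign of x1x2x4x5x3 is -1, so it contributes -[[[[x1, x2], x4], x5], x3]
  sign of x1x2x5x4x3 is +1, so it contributes +[[[[x1, x2], x5], x4], x3]
  sign of x1x4x5x2x3 is +1, so it contributes +[[[[x1, x4], x5], x2], x3]
  sign of x1x5x4x2x3 is -1, so it contributes -[[[[x1, x5], x4], x2], x3]


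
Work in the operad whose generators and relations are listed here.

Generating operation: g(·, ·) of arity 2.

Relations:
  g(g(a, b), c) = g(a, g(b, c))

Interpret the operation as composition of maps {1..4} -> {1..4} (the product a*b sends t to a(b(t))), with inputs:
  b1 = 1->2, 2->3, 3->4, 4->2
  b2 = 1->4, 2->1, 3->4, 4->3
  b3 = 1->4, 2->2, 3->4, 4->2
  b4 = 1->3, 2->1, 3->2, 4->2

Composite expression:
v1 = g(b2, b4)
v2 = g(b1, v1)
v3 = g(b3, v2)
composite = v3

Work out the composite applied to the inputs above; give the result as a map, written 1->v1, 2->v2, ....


1->2, 2->2, 3->2, 4->2

g(b2, b4) = 1->4, 2->4, 3->1, 4->1
g(b1, g(b2, b4)) = 1->2, 2->2, 3->2, 4->2
g(b3, g(b1, g(b2, b4))) = 1->2, 2->2, 3->2, 4->2


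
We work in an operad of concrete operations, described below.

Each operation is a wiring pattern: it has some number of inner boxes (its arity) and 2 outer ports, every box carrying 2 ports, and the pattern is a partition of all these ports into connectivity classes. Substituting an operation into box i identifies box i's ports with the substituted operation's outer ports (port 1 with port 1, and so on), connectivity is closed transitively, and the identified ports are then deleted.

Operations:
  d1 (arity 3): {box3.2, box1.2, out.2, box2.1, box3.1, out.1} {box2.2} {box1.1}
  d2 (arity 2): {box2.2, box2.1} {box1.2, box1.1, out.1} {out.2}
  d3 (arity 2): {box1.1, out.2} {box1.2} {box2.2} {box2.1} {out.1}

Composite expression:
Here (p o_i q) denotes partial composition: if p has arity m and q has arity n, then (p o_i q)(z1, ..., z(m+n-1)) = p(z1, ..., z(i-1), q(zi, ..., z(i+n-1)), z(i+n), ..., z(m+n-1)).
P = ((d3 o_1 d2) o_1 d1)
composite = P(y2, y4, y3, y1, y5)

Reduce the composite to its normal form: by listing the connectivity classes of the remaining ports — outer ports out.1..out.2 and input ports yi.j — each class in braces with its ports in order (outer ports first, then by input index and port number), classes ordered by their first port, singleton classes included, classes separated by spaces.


{out.1} {out.2, y2.2, y3.1, y3.2, y4.1} {y1.1, y1.2} {y2.1} {y4.2} {y5.1} {y5.2}


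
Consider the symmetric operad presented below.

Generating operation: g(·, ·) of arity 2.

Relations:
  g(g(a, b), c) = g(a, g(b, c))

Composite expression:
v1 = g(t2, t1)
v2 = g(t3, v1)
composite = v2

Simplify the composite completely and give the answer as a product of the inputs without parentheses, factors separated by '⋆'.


t3 ⋆ t2 ⋆ t1

The g-tree's shape is irrelevant; the t-reading-order decides.
g(t2, t1) spells out as t2 ⋆ t1
g(t3, g(t2, t1)) spells out as t3 ⋆ t2 ⋆ t1


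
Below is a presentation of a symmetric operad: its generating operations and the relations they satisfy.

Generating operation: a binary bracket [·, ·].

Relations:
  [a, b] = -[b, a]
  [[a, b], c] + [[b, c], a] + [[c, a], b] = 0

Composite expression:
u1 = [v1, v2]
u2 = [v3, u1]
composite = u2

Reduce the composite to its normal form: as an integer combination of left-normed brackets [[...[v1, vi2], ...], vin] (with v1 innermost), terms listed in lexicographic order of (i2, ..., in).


-[[v1, v2], v3]

Expand each bracket as ab - ba; the v1-initial words give the coefficients.
Composite bracket: [v3, [v1, v2]]
The bracket unfolds into 4 signed words via [a, b] = ab - ba (2^2 = 4).
Words beginning with v1 determine it all:
  from v1v2v3, sign -1: term -[[v1, v2], v3]


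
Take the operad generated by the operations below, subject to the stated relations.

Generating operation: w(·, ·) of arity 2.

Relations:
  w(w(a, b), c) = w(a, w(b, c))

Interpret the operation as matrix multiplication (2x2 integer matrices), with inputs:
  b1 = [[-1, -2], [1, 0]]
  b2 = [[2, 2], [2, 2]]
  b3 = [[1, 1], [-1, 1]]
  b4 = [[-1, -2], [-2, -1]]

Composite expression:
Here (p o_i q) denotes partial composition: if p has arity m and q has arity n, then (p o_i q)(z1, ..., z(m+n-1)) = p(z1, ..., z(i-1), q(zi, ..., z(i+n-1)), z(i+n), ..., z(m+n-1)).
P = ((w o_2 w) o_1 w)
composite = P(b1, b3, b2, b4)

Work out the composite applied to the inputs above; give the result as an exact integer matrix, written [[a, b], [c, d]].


[[12, 12], [-12, -12]]

w(b1, b3) = [[1, -3], [1, 1]]
w(b2, b4) = [[-6, -6], [-6, -6]]
w(w(b1, b3), w(b2, b4)) = [[12, 12], [-12, -12]]


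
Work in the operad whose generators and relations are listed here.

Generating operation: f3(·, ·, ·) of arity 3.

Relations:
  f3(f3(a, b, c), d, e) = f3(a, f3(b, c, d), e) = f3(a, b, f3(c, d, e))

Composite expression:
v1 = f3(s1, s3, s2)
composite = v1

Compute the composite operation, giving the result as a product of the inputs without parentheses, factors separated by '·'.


Every regrouping of f3 is equal, so read the s-inputs in written order.
f3(s1, s3, s2) linearizes to s1 · s3 · s2

s1 · s3 · s2


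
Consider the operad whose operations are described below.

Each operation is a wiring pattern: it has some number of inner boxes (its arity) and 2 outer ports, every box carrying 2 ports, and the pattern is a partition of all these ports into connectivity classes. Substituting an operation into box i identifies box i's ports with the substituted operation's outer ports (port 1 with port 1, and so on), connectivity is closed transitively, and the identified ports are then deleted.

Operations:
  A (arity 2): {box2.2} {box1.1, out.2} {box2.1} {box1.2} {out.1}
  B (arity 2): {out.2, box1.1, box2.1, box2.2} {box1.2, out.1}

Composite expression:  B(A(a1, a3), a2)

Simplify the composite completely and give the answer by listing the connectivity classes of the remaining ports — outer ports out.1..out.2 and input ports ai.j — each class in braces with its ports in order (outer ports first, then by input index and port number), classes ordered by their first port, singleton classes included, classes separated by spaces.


{out.1, a1.1} {out.2, a2.1, a2.2} {a1.2} {a3.1} {a3.2}

Two ports join when wires chain via B-identified ports.
the subtree at A composes to {out.1} {out.2, a1.1} {a1.2} {a3.1} {a3.2} on (a1, a3); out.j = own outer ports
the subtree at B composes to {out.1, a1.1} {out.2, a2.1, a2.2} {a1.2} {a3.1} {a3.2} on (a1, a3, a2); out.j = own outer ports


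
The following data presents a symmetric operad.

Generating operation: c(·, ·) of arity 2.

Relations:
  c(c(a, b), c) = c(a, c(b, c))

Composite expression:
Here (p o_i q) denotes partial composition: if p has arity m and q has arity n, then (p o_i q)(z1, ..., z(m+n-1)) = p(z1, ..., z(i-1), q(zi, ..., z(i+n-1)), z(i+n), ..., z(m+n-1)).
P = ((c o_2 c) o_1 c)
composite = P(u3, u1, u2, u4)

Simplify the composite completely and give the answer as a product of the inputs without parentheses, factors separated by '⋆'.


u3 ⋆ u1 ⋆ u2 ⋆ u4


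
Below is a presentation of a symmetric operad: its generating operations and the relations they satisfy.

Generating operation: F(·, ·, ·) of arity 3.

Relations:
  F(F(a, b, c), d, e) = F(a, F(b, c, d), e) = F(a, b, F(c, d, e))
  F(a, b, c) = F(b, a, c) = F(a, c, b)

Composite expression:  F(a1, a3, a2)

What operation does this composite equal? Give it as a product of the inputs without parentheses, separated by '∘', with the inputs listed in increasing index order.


Shape and order are irrelevant to F; the a-input set decides.
F(a1, a3, a2) flattens to a1 ∘ a3 ∘ a2
commutativity sorts the factors: a1 ∘ a2 ∘ a3

a1 ∘ a2 ∘ a3


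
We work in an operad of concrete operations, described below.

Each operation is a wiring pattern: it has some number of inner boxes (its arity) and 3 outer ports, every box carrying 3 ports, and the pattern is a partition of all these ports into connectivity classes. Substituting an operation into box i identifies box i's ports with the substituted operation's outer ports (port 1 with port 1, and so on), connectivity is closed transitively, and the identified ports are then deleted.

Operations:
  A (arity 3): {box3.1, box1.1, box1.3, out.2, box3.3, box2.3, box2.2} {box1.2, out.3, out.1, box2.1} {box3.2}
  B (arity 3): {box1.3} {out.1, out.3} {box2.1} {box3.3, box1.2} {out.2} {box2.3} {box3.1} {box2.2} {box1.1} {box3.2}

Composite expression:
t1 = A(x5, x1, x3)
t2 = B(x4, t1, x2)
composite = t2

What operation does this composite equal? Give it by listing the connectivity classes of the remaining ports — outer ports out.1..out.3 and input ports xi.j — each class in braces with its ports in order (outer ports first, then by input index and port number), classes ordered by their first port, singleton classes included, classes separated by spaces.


After gluing at B, chains via deleted ports link the x-ports.
stage A: inputs (x5, x1, x3), connectivity {out.1, out.3, x1.1, x5.2} {out.2, x1.2, x1.3, x3.1, x3.3, x5.1, x5.3} {x3.2}, out.j its boundary
stage B: inputs (x4, x5, x1, x3, x2), connectivity {out.1, out.3} {out.2} {x1.1, x5.2} {x1.2, x1.3, x3.1, x3.3, x5.1, x5.3} {x2.1} {x2.2} {x2.3, x4.2} {x3.2} {x4.1} {x4.3}, out.j its boundary

{out.1, out.3} {out.2} {x1.1, x5.2} {x1.2, x1.3, x3.1, x3.3, x5.1, x5.3} {x2.1} {x2.2} {x2.3, x4.2} {x3.2} {x4.1} {x4.3}


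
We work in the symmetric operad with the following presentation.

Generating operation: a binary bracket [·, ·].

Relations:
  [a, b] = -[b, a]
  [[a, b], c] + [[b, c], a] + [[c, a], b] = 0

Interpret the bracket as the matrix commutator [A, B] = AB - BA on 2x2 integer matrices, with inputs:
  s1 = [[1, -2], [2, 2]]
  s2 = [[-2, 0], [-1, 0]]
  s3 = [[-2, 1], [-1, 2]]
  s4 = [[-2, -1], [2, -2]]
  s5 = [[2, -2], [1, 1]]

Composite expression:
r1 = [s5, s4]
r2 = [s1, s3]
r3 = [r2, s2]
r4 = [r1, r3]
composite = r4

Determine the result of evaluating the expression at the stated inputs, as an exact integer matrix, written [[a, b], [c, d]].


[[-54, 126], [72, 54]]

[s5, s4] = [[-3, -1], [-2, 3]]
[s1, s3] = [[0, -9], [-9, 0]]
[[s1, s3], s2] = [[9, -18], [18, -9]]
[[s5, s4], [[s1, s3], s2]] = [[-54, 126], [72, 54]]


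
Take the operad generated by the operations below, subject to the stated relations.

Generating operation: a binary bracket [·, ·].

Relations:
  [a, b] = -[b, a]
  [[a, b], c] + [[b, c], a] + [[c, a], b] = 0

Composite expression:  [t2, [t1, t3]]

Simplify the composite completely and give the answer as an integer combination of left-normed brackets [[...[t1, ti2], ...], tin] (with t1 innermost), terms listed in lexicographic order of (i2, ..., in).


Left-normed coefficients sit on the t1-initial expansion words.
Composite bracket: [t2, [t1, t3]]
Expanding via [a, b] = ab - ba: 4 signed words (2^2 = 4).
The t1-initial words carry the normal form:
  t1t3t2 (sign -1) contributes -[[t1, t3], t2]

-[[t1, t3], t2]


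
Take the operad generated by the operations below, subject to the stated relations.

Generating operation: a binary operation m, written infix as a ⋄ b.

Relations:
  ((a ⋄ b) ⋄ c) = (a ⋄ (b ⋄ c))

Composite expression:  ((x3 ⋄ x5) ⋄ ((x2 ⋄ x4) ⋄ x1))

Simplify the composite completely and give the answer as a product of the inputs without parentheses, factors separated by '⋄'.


x3 ⋄ x5 ⋄ x2 ⋄ x4 ⋄ x1

Associativity of m dissolves the nesting; only the x-input order survives.
(x3 ⋄ x5) collapses to x3 ⋄ x5
(x2 ⋄ x4) collapses to x2 ⋄ x4
((x2 ⋄ x4) ⋄ x1) collapses to x2 ⋄ x4 ⋄ x1
((x3 ⋄ x5) ⋄ ((x2 ⋄ x4) ⋄ x1)) collapses to x3 ⋄ x5 ⋄ x2 ⋄ x4 ⋄ x1


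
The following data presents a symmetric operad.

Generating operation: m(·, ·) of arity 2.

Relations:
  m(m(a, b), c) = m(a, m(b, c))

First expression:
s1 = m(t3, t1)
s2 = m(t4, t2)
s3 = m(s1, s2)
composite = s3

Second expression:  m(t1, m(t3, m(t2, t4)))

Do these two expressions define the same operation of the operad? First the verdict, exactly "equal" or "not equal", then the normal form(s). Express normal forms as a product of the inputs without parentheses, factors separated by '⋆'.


not equal: they reduce to t3 ⋆ t1 ⋆ t4 ⋆ t2 and t1 ⋆ t3 ⋆ t2 ⋆ t4

The first expression, normalized: t3 ⋆ t1 ⋆ t4 ⋆ t2
The second expression, normalized: t1 ⋆ t3 ⋆ t2 ⋆ t4
The normal forms differ: not equal.


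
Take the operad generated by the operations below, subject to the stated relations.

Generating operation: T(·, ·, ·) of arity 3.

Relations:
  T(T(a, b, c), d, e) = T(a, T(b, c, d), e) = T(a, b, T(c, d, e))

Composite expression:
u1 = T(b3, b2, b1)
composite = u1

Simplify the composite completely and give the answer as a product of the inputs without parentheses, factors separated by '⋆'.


Key point: T is associative — brackets drop, the b-order remains.
T(b3, b2, b1) unparenthesizes to b3 ⋆ b2 ⋆ b1

b3 ⋆ b2 ⋆ b1


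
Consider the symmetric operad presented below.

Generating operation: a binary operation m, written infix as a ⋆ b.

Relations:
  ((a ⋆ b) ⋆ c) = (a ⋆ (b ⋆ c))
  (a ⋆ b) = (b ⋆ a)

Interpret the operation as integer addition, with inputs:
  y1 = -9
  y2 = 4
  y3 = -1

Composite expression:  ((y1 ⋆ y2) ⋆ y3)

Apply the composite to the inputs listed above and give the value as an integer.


-6

(y1 ⋆ y2) = -5
((y1 ⋆ y2) ⋆ y3) = -6


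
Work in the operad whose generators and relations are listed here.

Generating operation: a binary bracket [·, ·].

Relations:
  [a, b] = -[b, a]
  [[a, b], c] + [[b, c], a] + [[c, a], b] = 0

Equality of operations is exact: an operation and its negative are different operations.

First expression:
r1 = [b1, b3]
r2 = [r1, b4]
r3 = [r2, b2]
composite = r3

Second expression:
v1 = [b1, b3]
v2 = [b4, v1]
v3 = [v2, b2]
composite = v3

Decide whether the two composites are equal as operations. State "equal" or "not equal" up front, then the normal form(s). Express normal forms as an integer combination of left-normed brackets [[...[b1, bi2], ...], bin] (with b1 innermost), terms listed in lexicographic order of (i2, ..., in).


not equal; the first gives [[[b1, b3], b4], b2] and the second -[[[b1, b3], b4], b2]


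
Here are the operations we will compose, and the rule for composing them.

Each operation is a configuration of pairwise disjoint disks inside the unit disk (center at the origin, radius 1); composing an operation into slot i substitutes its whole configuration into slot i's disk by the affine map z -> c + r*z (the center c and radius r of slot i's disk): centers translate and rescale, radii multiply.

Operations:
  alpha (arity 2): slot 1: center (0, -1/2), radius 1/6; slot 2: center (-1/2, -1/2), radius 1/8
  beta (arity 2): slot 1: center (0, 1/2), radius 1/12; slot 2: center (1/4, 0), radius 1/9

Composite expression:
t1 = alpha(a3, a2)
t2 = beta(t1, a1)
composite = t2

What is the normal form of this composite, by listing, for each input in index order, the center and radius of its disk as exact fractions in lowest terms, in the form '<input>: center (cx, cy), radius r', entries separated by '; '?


Affine substitution under beta: radii multiply and a-centers shift.
tracing a3 down its 2-map path: center (0, 11/24), radius 1/72
tracing a2 down its 2-map path: center (-1/24, 11/24), radius 1/96
tracing a1 down its 1-map path: center (1/4, 0), radius 1/9

a1: center (1/4, 0), radius 1/9; a2: center (-1/24, 11/24), radius 1/96; a3: center (0, 11/24), radius 1/72


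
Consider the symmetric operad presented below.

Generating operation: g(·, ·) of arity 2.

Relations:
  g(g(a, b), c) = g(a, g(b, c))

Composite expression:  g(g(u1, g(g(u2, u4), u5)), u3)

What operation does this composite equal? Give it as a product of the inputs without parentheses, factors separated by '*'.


The g-tree's shape is irrelevant; the u-reading-order decides.
g(u2, u4) flattens to u2 * u4
g(g(u2, u4), u5) flattens to u2 * u4 * u5
g(u1, g(g(u2, u4), u5)) flattens to u1 * u2 * u4 * u5
g(g(u1, g(g(u2, u4), u5)), u3) flattens to u1 * u2 * u4 * u5 * u3

u1 * u2 * u4 * u5 * u3


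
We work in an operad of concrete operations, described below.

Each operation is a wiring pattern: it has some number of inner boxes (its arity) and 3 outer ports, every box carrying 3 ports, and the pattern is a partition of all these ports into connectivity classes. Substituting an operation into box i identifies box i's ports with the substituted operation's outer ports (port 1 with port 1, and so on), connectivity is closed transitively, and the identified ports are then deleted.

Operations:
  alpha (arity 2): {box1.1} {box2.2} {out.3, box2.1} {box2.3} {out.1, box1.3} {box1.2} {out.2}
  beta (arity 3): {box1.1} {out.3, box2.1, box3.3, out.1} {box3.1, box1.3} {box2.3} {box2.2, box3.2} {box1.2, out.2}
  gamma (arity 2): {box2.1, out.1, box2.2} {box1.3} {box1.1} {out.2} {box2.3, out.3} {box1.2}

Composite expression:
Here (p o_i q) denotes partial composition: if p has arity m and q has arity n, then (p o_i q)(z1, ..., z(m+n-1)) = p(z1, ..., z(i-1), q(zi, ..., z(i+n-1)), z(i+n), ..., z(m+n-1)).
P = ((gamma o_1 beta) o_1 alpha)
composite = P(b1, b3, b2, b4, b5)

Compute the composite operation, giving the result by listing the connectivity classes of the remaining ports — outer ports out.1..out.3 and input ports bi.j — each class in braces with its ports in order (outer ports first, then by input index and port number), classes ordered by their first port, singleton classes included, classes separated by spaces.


{out.1, b5.1, b5.2} {out.2} {out.3, b5.3} {b1.1} {b1.2} {b1.3} {b2.1, b4.3} {b2.2, b4.2} {b2.3} {b3.1, b4.1} {b3.2} {b3.3}

Reachability decides: close wires over gamma-identified ports.
stage alpha: inputs (b1, b3), connectivity {out.1, b1.3} {out.2} {out.3, b3.1} {b1.1} {b1.2} {b3.2} {b3.3}, out.j its boundary
stage beta: inputs (b1, b3, b2, b4), connectivity {out.1, out.3, b2.1, b4.3} {out.2} {b1.1} {b1.2} {b1.3} {b2.2, b4.2} {b2.3} {b3.1, b4.1} {b3.2} {b3.3}, out.j its boundary
stage gamma: inputs (b1, b3, b2, b4, b5), connectivity {out.1, b5.1, b5.2} {out.2} {out.3, b5.3} {b1.1} {b1.2} {b1.3} {b2.1, b4.3} {b2.2, b4.2} {b2.3} {b3.1, b4.1} {b3.2} {b3.3}, out.j its boundary


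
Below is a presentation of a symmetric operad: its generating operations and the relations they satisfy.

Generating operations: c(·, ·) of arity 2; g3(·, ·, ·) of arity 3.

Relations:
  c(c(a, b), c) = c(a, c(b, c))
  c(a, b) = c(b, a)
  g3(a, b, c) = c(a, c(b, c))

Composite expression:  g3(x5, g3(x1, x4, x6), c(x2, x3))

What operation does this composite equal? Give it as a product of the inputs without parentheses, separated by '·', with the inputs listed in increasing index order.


x1 · x2 · x3 · x4 · x5 · x6

Any arrangement under g3 is one operation, so sort the x-inputs.
g3(x1, x4, x6) spells out as x1 · x4 · x6
c(x2, x3) spells out as x2 · x3
g3(x5, g3(x1, x4, x6), c(x2, x3)) spells out as x5 · x1 · x4 · x6 · x2 · x3
reordering the factors by index: x1 · x2 · x3 · x4 · x5 · x6


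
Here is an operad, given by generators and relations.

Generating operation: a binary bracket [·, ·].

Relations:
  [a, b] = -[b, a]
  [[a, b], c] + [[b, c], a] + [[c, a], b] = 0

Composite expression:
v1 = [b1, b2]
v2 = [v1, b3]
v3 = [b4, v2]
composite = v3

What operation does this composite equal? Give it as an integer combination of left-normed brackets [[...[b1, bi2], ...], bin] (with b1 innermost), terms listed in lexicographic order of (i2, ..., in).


Skip Jacobi rewriting: expand, keep b1-initial words, read off terms.
Composite bracket: [b4, [[b1, b2], b3]]
Full expansion: 8 signed words from ab - ba (2^3 = 8).
Only words starting with b1 matter:
  word b1b2b3b4 has sign -1, contributing -[[[b1, b2], b3], b4]

-[[[b1, b2], b3], b4]


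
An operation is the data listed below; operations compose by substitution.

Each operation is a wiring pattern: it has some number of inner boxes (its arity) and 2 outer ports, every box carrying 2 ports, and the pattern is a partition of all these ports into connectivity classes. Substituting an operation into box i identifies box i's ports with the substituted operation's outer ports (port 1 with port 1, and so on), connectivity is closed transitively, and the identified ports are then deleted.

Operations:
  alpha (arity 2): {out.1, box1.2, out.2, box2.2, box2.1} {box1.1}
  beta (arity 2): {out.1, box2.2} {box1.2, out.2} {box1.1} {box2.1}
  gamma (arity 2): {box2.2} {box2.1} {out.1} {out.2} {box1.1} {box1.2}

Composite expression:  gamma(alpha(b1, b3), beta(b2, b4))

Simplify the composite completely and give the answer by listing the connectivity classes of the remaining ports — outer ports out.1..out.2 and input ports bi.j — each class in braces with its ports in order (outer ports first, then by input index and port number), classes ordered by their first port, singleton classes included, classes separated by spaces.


Reachability decides: close wires over gamma-identified ports.
stage alpha: inputs (b1, b3), connectivity {out.1, out.2, b1.2, b3.1, b3.2} {b1.1}, out.j its boundary
stage beta: inputs (b2, b4), connectivity {out.1, b4.2} {out.2, b2.2} {b2.1} {b4.1}, out.j its boundary
stage gamma: inputs (b1, b3, b2, b4), connectivity {out.1} {out.2} {b1.1} {b1.2, b3.1, b3.2} {b2.1} {b2.2} {b4.1} {b4.2}, out.j its boundary

{out.1} {out.2} {b1.1} {b1.2, b3.1, b3.2} {b2.1} {b2.2} {b4.1} {b4.2}
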